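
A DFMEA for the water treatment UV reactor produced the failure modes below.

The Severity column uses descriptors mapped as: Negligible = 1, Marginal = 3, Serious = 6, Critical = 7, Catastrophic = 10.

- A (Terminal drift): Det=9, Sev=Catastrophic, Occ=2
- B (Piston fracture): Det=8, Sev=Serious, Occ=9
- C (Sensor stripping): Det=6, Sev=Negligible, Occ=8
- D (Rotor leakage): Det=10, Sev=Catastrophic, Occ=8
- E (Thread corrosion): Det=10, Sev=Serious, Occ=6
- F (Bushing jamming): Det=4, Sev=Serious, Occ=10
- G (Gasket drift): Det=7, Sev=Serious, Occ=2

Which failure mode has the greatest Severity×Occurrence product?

D

Criticality = Severity × Occurrence:
  A: 10 × 2 = 20
  B: 6 × 9 = 54
  C: 1 × 8 = 8
  D: 10 × 8 = 80
  E: 6 × 6 = 36
  F: 6 × 10 = 60
  G: 6 × 2 = 12
Highest criticality is 80 → D.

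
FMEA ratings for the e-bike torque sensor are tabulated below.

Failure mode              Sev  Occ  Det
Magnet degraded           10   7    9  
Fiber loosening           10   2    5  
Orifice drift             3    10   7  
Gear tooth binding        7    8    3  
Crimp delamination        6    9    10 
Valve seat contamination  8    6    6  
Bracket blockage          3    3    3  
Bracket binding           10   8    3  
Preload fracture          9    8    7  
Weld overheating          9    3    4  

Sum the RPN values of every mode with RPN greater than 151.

2580

RPN = Severity × Occurrence × Detection:
  Magnet degraded: 10 × 7 × 9 = 630
  Fiber loosening: 10 × 2 × 5 = 100
  Orifice drift: 3 × 10 × 7 = 210
  Gear tooth binding: 7 × 8 × 3 = 168
  Crimp delamination: 6 × 9 × 10 = 540
  Valve seat contamination: 8 × 6 × 6 = 288
  Bracket blockage: 3 × 3 × 3 = 27
  Bracket binding: 10 × 8 × 3 = 240
  Preload fracture: 9 × 8 × 7 = 504
  Weld overheating: 9 × 3 × 4 = 108
RPN > 151: Magnet degraded (630), Orifice drift (210), Gear tooth binding (168), Crimp delamination (540), Valve seat contamination (288), Bracket binding (240), Preload fracture (504).
Sum: 630 + 210 + 168 + 540 + 288 + 240 + 504 = 2580.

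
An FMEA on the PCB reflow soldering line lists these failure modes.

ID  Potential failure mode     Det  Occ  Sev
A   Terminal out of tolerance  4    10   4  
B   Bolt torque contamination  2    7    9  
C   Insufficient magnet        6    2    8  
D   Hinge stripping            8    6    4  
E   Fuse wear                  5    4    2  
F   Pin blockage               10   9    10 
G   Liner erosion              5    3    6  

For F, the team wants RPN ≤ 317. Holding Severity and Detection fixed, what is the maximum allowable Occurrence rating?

F: S=10, O=9, D=10 → current RPN = 900.
Fixed product = 100. Need 100 × O ≤ 317, so O ≤ 317/100 = 3.17.
Maximum integer Occurrence rating = 3 (gives RPN 300; O=4 would give 400 > 317).

3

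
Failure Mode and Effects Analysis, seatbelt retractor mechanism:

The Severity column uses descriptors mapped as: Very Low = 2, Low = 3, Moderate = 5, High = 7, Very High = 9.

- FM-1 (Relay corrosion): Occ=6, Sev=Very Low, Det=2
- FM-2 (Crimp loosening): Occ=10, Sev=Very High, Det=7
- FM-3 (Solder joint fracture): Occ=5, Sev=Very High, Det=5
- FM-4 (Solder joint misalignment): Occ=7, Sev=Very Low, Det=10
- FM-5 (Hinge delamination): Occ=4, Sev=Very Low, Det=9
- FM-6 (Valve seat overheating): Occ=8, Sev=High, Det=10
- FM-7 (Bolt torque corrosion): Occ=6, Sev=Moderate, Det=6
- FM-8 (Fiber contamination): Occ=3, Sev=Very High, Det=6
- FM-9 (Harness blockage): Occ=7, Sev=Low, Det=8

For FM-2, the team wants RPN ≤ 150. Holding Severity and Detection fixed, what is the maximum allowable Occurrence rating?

2

FM-2: S=9, O=10, D=7 → current RPN = 630.
Fixed product = 63. Need 63 × O ≤ 150, so O ≤ 150/63 = 2.38.
Maximum integer Occurrence rating = 2 (gives RPN 126; O=3 would give 189 > 150).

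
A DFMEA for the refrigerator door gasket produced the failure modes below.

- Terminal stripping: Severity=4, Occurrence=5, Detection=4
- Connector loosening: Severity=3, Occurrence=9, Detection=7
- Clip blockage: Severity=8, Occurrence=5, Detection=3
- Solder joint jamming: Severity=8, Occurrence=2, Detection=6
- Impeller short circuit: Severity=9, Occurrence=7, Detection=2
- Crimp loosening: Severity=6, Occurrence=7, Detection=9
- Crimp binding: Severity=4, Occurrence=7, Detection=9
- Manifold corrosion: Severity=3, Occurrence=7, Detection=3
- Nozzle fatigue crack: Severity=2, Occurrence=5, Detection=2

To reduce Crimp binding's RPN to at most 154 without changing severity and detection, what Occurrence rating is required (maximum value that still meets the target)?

Crimp binding: S=4, O=7, D=9 → current RPN = 252.
Fixed product = 36. Need 36 × O ≤ 154, so O ≤ 154/36 = 4.28.
Maximum integer Occurrence rating = 4 (gives RPN 144; O=5 would give 180 > 154).

4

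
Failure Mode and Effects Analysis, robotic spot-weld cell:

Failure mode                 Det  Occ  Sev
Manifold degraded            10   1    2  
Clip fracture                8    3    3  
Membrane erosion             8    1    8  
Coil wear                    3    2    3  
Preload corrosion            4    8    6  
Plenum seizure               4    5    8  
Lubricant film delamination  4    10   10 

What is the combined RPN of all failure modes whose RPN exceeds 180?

RPN = Severity × Occurrence × Detection:
  Manifold degraded: 2 × 1 × 10 = 20
  Clip fracture: 3 × 3 × 8 = 72
  Membrane erosion: 8 × 1 × 8 = 64
  Coil wear: 3 × 2 × 3 = 18
  Preload corrosion: 6 × 8 × 4 = 192
  Plenum seizure: 8 × 5 × 4 = 160
  Lubricant film delamination: 10 × 10 × 4 = 400
RPN > 180: Preload corrosion (192), Lubricant film delamination (400).
Sum: 192 + 400 = 592.

592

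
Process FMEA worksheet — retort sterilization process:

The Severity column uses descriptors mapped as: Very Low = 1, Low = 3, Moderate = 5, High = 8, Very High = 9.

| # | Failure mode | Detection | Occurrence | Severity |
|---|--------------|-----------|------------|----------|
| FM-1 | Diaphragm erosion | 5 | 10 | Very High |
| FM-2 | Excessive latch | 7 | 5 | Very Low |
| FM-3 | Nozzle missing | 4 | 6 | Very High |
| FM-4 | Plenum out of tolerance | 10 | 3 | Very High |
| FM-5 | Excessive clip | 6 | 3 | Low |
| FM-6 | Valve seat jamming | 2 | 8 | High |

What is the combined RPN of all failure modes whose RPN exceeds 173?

RPN = Severity × Occurrence × Detection:
  FM-1: 9 × 10 × 5 = 450
  FM-2: 1 × 5 × 7 = 35
  FM-3: 9 × 6 × 4 = 216
  FM-4: 9 × 3 × 10 = 270
  FM-5: 3 × 3 × 6 = 54
  FM-6: 8 × 8 × 2 = 128
RPN > 173: FM-1 (450), FM-3 (216), FM-4 (270).
Sum: 450 + 216 + 270 = 936.

936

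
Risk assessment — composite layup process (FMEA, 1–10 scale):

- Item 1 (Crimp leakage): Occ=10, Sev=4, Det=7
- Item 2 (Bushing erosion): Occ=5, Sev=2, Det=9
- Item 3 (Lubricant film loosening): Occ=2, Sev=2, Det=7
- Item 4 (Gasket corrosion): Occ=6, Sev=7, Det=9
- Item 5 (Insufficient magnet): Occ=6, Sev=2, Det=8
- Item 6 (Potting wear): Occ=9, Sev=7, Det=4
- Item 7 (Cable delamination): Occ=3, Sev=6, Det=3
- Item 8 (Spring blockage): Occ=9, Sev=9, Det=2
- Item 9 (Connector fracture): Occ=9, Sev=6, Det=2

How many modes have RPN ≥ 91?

6

RPN = Severity × Occurrence × Detection:
  Item 1: 4 × 10 × 7 = 280
  Item 2: 2 × 5 × 9 = 90
  Item 3: 2 × 2 × 7 = 28
  Item 4: 7 × 6 × 9 = 378
  Item 5: 2 × 6 × 8 = 96
  Item 6: 7 × 9 × 4 = 252
  Item 7: 6 × 3 × 3 = 54
  Item 8: 9 × 9 × 2 = 162
  Item 9: 6 × 9 × 2 = 108
Modes with RPN ≥ 91: Item 1 (280), Item 4 (378), Item 5 (96), Item 6 (252), Item 8 (162), Item 9 (108) → 6.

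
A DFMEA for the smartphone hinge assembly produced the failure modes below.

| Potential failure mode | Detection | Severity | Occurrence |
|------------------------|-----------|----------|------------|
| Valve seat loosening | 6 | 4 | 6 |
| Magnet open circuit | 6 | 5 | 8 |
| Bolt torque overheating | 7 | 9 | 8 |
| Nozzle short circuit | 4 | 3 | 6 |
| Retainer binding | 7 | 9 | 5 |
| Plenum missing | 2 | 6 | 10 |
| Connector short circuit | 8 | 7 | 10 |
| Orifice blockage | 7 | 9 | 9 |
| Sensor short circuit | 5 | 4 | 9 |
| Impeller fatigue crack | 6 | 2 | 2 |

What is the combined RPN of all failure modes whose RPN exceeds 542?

RPN = Severity × Occurrence × Detection:
  Valve seat loosening: 4 × 6 × 6 = 144
  Magnet open circuit: 5 × 8 × 6 = 240
  Bolt torque overheating: 9 × 8 × 7 = 504
  Nozzle short circuit: 3 × 6 × 4 = 72
  Retainer binding: 9 × 5 × 7 = 315
  Plenum missing: 6 × 10 × 2 = 120
  Connector short circuit: 7 × 10 × 8 = 560
  Orifice blockage: 9 × 9 × 7 = 567
  Sensor short circuit: 4 × 9 × 5 = 180
  Impeller fatigue crack: 2 × 2 × 6 = 24
RPN > 542: Connector short circuit (560), Orifice blockage (567).
Sum: 560 + 567 = 1127.

1127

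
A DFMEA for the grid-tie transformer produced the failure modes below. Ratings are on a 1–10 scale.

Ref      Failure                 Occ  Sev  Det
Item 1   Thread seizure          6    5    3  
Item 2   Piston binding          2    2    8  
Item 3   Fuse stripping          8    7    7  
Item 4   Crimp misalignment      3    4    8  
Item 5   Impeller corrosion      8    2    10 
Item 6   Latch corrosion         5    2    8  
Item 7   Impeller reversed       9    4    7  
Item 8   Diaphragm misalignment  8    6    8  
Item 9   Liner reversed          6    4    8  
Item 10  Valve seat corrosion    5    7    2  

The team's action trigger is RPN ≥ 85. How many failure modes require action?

RPN = Severity × Occurrence × Detection:
  Item 1: 5 × 6 × 3 = 90
  Item 2: 2 × 2 × 8 = 32
  Item 3: 7 × 8 × 7 = 392
  Item 4: 4 × 3 × 8 = 96
  Item 5: 2 × 8 × 10 = 160
  Item 6: 2 × 5 × 8 = 80
  Item 7: 4 × 9 × 7 = 252
  Item 8: 6 × 8 × 8 = 384
  Item 9: 4 × 6 × 8 = 192
  Item 10: 7 × 5 × 2 = 70
Modes with RPN ≥ 85: Item 1 (90), Item 3 (392), Item 4 (96), Item 5 (160), Item 7 (252), Item 8 (384), Item 9 (192) → 7.

7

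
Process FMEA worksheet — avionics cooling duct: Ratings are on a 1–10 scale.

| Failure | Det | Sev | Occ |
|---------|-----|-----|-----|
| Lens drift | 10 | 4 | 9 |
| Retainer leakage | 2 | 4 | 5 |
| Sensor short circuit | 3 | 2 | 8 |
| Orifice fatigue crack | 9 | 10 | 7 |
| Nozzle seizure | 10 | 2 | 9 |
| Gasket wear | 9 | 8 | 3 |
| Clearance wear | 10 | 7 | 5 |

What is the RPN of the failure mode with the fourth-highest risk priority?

RPN = Severity × Occurrence × Detection:
  Lens drift: 4 × 9 × 10 = 360
  Retainer leakage: 4 × 5 × 2 = 40
  Sensor short circuit: 2 × 8 × 3 = 48
  Orifice fatigue crack: 10 × 7 × 9 = 630
  Nozzle seizure: 2 × 9 × 10 = 180
  Gasket wear: 8 × 3 × 9 = 216
  Clearance wear: 7 × 5 × 10 = 350
Sorted descending: 630, 360, 350, 216, 180, 48, 40.
The fourth-highest RPN is 216 (Gasket wear).

216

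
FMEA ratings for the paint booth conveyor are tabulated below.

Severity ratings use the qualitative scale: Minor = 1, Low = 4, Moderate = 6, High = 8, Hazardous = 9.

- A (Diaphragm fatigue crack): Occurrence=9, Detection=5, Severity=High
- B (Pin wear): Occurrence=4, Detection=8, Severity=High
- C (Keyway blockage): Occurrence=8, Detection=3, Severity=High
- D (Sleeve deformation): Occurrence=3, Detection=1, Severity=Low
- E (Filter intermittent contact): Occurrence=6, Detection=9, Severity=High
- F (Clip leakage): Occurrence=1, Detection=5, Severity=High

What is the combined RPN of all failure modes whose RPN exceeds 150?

RPN = Severity × Occurrence × Detection:
  A: 8 × 9 × 5 = 360
  B: 8 × 4 × 8 = 256
  C: 8 × 8 × 3 = 192
  D: 4 × 3 × 1 = 12
  E: 8 × 6 × 9 = 432
  F: 8 × 1 × 5 = 40
RPN > 150: A (360), B (256), C (192), E (432).
Sum: 360 + 256 + 192 + 432 = 1240.

1240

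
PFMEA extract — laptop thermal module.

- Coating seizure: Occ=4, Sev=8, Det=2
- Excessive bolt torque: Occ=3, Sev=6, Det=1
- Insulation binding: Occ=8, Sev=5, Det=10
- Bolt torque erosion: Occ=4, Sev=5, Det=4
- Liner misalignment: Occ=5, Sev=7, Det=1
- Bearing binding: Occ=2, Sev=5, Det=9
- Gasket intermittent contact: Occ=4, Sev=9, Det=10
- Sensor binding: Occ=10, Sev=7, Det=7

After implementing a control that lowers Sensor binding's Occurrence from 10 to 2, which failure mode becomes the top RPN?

Insulation binding

RPN = Severity × Occurrence × Detection:
  Coating seizure: 8 × 4 × 2 = 64
  Excessive bolt torque: 6 × 3 × 1 = 18
  Insulation binding: 5 × 8 × 10 = 400
  Bolt torque erosion: 5 × 4 × 4 = 80
  Liner misalignment: 7 × 5 × 1 = 35
  Bearing binding: 5 × 2 × 9 = 90
  Gasket intermittent contact: 9 × 4 × 10 = 360
  Sensor binding: 7 × 10 × 7 = 490
After action: Sensor binding → 7 × 2 × 7 = 98.
Revised RPNs: Insulation binding=400, Gasket intermittent contact=360, Sensor binding=98, Bearing binding=90, Bolt torque erosion=80, Coating seizure=64, Liner misalignment=35, Excessive bolt torque=18.
Highest is now Insulation binding (400).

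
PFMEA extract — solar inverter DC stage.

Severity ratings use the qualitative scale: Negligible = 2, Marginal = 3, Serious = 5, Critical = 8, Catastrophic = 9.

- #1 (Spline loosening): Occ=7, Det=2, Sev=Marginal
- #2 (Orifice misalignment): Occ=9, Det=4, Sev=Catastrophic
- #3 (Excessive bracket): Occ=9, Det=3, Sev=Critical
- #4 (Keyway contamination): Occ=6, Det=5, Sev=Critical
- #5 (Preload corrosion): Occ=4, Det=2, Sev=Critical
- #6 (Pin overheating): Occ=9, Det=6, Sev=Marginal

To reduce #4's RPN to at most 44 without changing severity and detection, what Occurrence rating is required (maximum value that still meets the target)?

1

#4: S=8, O=6, D=5 → current RPN = 240.
Fixed product = 40. Need 40 × O ≤ 44, so O ≤ 44/40 = 1.10.
Maximum integer Occurrence rating = 1 (gives RPN 40; O=2 would give 80 > 44).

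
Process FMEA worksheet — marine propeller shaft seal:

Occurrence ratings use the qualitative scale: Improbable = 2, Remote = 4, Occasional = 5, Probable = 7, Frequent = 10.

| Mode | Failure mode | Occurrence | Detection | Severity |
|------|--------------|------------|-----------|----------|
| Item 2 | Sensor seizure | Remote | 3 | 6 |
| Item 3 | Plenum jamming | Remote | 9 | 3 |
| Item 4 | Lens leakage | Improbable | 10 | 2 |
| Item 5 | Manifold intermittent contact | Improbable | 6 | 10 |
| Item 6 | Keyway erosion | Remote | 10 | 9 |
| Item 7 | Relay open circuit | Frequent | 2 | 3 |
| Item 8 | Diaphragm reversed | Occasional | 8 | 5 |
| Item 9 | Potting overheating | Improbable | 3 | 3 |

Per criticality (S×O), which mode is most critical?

Item 6

Criticality = Severity × Occurrence:
  Item 2: 6 × 4 = 24
  Item 3: 3 × 4 = 12
  Item 4: 2 × 2 = 4
  Item 5: 10 × 2 = 20
  Item 6: 9 × 4 = 36
  Item 7: 3 × 10 = 30
  Item 8: 5 × 5 = 25
  Item 9: 3 × 2 = 6
Highest criticality is 36 → Item 6.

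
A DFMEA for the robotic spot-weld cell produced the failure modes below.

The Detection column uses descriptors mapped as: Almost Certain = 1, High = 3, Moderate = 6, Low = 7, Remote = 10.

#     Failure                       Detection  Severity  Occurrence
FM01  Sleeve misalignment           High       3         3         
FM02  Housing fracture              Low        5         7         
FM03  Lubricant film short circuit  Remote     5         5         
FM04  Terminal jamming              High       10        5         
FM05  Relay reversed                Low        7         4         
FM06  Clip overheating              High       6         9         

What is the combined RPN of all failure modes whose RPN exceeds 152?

853

RPN = Severity × Occurrence × Detection:
  FM01: 3 × 3 × 3 = 27
  FM02: 5 × 7 × 7 = 245
  FM03: 5 × 5 × 10 = 250
  FM04: 10 × 5 × 3 = 150
  FM05: 7 × 4 × 7 = 196
  FM06: 6 × 9 × 3 = 162
RPN > 152: FM02 (245), FM03 (250), FM05 (196), FM06 (162).
Sum: 245 + 250 + 196 + 162 = 853.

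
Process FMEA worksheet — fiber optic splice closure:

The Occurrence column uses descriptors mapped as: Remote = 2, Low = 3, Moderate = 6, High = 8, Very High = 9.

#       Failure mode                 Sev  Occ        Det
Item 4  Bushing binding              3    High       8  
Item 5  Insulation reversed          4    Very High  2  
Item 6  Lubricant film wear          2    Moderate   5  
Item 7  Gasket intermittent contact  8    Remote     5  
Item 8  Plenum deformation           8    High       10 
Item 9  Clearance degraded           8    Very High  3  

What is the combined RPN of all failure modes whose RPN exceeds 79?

1128

RPN = Severity × Occurrence × Detection:
  Item 4: 3 × 8 × 8 = 192
  Item 5: 4 × 9 × 2 = 72
  Item 6: 2 × 6 × 5 = 60
  Item 7: 8 × 2 × 5 = 80
  Item 8: 8 × 8 × 10 = 640
  Item 9: 8 × 9 × 3 = 216
RPN > 79: Item 4 (192), Item 7 (80), Item 8 (640), Item 9 (216).
Sum: 192 + 80 + 640 + 216 = 1128.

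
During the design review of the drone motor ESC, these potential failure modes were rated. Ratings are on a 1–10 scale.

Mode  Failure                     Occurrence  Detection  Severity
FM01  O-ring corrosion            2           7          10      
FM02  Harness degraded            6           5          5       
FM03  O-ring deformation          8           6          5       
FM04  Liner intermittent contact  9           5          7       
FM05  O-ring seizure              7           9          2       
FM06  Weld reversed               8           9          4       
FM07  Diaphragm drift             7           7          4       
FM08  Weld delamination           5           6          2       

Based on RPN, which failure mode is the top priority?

RPN = Severity × Occurrence × Detection:
  FM01: 10 × 2 × 7 = 140
  FM02: 5 × 6 × 5 = 150
  FM03: 5 × 8 × 6 = 240
  FM04: 7 × 9 × 5 = 315
  FM05: 2 × 7 × 9 = 126
  FM06: 4 × 8 × 9 = 288
  FM07: 4 × 7 × 7 = 196
  FM08: 2 × 5 × 6 = 60
Highest RPN is 315 → FM04.

FM04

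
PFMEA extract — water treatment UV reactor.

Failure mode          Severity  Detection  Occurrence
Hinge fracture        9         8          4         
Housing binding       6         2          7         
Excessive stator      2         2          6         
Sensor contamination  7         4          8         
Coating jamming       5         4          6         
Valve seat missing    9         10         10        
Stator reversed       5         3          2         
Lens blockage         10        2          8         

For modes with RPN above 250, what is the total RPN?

RPN = Severity × Occurrence × Detection:
  Hinge fracture: 9 × 4 × 8 = 288
  Housing binding: 6 × 7 × 2 = 84
  Excessive stator: 2 × 6 × 2 = 24
  Sensor contamination: 7 × 8 × 4 = 224
  Coating jamming: 5 × 6 × 4 = 120
  Valve seat missing: 9 × 10 × 10 = 900
  Stator reversed: 5 × 2 × 3 = 30
  Lens blockage: 10 × 8 × 2 = 160
RPN > 250: Hinge fracture (288), Valve seat missing (900).
Sum: 288 + 900 = 1188.

1188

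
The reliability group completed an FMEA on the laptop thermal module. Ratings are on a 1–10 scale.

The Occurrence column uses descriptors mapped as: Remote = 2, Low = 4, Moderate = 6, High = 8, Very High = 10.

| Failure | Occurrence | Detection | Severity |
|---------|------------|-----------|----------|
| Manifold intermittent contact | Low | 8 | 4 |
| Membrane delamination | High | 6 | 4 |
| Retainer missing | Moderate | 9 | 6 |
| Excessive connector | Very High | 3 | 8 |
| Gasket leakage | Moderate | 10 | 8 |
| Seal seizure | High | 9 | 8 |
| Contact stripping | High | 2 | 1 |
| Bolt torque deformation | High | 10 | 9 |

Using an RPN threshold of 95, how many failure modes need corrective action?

7

RPN = Severity × Occurrence × Detection:
  Manifold intermittent contact: 4 × 4 × 8 = 128
  Membrane delamination: 4 × 8 × 6 = 192
  Retainer missing: 6 × 6 × 9 = 324
  Excessive connector: 8 × 10 × 3 = 240
  Gasket leakage: 8 × 6 × 10 = 480
  Seal seizure: 8 × 8 × 9 = 576
  Contact stripping: 1 × 8 × 2 = 16
  Bolt torque deformation: 9 × 8 × 10 = 720
Modes with RPN ≥ 95: Manifold intermittent contact (128), Membrane delamination (192), Retainer missing (324), Excessive connector (240), Gasket leakage (480), Seal seizure (576), Bolt torque deformation (720) → 7.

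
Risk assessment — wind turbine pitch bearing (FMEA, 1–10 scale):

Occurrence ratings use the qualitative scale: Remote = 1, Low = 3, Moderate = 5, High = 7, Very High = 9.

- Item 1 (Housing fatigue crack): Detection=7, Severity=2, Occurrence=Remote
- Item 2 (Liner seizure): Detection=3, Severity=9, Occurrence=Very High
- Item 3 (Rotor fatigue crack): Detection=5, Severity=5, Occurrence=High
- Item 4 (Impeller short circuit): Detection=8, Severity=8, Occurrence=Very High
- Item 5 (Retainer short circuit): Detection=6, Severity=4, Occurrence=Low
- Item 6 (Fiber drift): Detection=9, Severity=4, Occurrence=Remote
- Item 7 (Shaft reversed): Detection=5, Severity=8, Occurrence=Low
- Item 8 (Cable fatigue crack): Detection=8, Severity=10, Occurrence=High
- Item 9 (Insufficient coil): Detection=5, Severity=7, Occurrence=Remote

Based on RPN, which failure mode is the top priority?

RPN = Severity × Occurrence × Detection:
  Item 1: 2 × 1 × 7 = 14
  Item 2: 9 × 9 × 3 = 243
  Item 3: 5 × 7 × 5 = 175
  Item 4: 8 × 9 × 8 = 576
  Item 5: 4 × 3 × 6 = 72
  Item 6: 4 × 1 × 9 = 36
  Item 7: 8 × 3 × 5 = 120
  Item 8: 10 × 7 × 8 = 560
  Item 9: 7 × 1 × 5 = 35
Highest RPN is 576 → Item 4.

Item 4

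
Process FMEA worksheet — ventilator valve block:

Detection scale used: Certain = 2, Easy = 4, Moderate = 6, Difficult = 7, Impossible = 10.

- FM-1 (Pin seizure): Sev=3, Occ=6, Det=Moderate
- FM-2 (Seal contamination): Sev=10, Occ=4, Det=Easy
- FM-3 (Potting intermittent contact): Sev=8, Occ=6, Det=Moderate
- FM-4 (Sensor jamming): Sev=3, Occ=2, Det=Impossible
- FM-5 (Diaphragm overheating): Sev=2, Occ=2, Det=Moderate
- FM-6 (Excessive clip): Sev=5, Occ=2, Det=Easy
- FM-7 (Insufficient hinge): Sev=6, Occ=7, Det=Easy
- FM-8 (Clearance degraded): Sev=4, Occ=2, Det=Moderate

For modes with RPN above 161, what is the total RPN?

456

RPN = Severity × Occurrence × Detection:
  FM-1: 3 × 6 × 6 = 108
  FM-2: 10 × 4 × 4 = 160
  FM-3: 8 × 6 × 6 = 288
  FM-4: 3 × 2 × 10 = 60
  FM-5: 2 × 2 × 6 = 24
  FM-6: 5 × 2 × 4 = 40
  FM-7: 6 × 7 × 4 = 168
  FM-8: 4 × 2 × 6 = 48
RPN > 161: FM-3 (288), FM-7 (168).
Sum: 288 + 168 = 456.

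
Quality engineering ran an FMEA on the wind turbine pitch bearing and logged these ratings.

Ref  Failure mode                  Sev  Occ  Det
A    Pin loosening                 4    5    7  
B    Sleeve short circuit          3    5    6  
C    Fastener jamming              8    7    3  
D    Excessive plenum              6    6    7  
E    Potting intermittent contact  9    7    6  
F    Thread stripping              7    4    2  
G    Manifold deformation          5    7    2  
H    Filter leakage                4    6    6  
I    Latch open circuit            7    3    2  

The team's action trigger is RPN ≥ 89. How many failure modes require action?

6

RPN = Severity × Occurrence × Detection:
  A: 4 × 5 × 7 = 140
  B: 3 × 5 × 6 = 90
  C: 8 × 7 × 3 = 168
  D: 6 × 6 × 7 = 252
  E: 9 × 7 × 6 = 378
  F: 7 × 4 × 2 = 56
  G: 5 × 7 × 2 = 70
  H: 4 × 6 × 6 = 144
  I: 7 × 3 × 2 = 42
Modes with RPN ≥ 89: A (140), B (90), C (168), D (252), E (378), H (144) → 6.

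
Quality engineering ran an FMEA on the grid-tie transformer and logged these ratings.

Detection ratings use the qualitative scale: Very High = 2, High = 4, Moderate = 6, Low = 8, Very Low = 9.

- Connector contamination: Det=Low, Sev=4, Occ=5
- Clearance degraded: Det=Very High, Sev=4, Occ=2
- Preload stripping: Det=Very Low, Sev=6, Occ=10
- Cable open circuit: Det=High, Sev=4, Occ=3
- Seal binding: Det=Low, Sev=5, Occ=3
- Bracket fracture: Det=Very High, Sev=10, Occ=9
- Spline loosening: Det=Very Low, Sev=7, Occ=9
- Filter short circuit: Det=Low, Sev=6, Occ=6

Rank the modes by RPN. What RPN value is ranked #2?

540

RPN = Severity × Occurrence × Detection:
  Connector contamination: 4 × 5 × 8 = 160
  Clearance degraded: 4 × 2 × 2 = 16
  Preload stripping: 6 × 10 × 9 = 540
  Cable open circuit: 4 × 3 × 4 = 48
  Seal binding: 5 × 3 × 8 = 120
  Bracket fracture: 10 × 9 × 2 = 180
  Spline loosening: 7 × 9 × 9 = 567
  Filter short circuit: 6 × 6 × 8 = 288
Sorted descending: 567, 540, 288, 180, 160, 120, 48, 16.
The second-highest RPN is 540 (Preload stripping).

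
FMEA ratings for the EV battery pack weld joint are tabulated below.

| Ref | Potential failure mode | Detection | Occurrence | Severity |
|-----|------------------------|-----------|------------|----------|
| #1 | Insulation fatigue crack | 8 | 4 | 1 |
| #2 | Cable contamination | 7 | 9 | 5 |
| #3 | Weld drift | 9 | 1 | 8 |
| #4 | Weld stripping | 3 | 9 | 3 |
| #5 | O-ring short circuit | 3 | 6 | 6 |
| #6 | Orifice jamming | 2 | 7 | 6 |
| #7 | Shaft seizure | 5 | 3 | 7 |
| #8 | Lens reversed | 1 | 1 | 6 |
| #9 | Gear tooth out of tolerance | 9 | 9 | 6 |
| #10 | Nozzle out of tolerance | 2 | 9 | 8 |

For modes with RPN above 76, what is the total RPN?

RPN = Severity × Occurrence × Detection:
  #1: 1 × 4 × 8 = 32
  #2: 5 × 9 × 7 = 315
  #3: 8 × 1 × 9 = 72
  #4: 3 × 9 × 3 = 81
  #5: 6 × 6 × 3 = 108
  #6: 6 × 7 × 2 = 84
  #7: 7 × 3 × 5 = 105
  #8: 6 × 1 × 1 = 6
  #9: 6 × 9 × 9 = 486
  #10: 8 × 9 × 2 = 144
RPN > 76: #2 (315), #4 (81), #5 (108), #6 (84), #7 (105), #9 (486), #10 (144).
Sum: 315 + 81 + 108 + 84 + 105 + 486 + 144 = 1323.

1323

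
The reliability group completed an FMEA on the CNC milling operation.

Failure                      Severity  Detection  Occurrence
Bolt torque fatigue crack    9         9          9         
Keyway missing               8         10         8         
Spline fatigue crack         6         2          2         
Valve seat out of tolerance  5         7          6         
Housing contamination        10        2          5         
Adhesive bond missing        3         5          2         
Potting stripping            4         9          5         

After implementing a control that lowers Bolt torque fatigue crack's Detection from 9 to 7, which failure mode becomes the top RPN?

Keyway missing

RPN = Severity × Occurrence × Detection:
  Bolt torque fatigue crack: 9 × 9 × 9 = 729
  Keyway missing: 8 × 8 × 10 = 640
  Spline fatigue crack: 6 × 2 × 2 = 24
  Valve seat out of tolerance: 5 × 6 × 7 = 210
  Housing contamination: 10 × 5 × 2 = 100
  Adhesive bond missing: 3 × 2 × 5 = 30
  Potting stripping: 4 × 5 × 9 = 180
After action: Bolt torque fatigue crack → 9 × 9 × 7 = 567.
Revised RPNs: Keyway missing=640, Bolt torque fatigue crack=567, Valve seat out of tolerance=210, Potting stripping=180, Housing contamination=100, Adhesive bond missing=30, Spline fatigue crack=24.
Highest is now Keyway missing (640).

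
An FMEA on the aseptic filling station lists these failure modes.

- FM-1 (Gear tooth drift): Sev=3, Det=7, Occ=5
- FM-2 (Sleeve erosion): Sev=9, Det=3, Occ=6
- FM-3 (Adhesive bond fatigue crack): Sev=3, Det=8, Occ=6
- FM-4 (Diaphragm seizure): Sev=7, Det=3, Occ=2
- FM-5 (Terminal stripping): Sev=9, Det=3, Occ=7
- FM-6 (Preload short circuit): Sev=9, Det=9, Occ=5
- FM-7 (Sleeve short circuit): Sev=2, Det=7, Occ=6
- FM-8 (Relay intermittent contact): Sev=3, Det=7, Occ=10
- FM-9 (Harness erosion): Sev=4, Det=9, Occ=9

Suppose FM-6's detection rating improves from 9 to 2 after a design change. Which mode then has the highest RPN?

RPN = Severity × Occurrence × Detection:
  FM-1: 3 × 5 × 7 = 105
  FM-2: 9 × 6 × 3 = 162
  FM-3: 3 × 6 × 8 = 144
  FM-4: 7 × 2 × 3 = 42
  FM-5: 9 × 7 × 3 = 189
  FM-6: 9 × 5 × 9 = 405
  FM-7: 2 × 6 × 7 = 84
  FM-8: 3 × 10 × 7 = 210
  FM-9: 4 × 9 × 9 = 324
After action: FM-6 → 9 × 5 × 2 = 90.
Revised RPNs: FM-9=324, FM-8=210, FM-5=189, FM-2=162, FM-3=144, FM-1=105, FM-6=90, FM-7=84, FM-4=42.
Highest is now FM-9 (324).

FM-9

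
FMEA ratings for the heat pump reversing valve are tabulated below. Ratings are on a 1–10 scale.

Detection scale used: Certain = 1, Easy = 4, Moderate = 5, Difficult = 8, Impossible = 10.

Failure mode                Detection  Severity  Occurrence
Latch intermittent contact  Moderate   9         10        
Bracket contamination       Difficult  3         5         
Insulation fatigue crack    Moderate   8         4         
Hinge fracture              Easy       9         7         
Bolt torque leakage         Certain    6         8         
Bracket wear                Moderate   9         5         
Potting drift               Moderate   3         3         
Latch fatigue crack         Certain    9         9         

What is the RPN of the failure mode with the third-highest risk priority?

225

RPN = Severity × Occurrence × Detection:
  Latch intermittent contact: 9 × 10 × 5 = 450
  Bracket contamination: 3 × 5 × 8 = 120
  Insulation fatigue crack: 8 × 4 × 5 = 160
  Hinge fracture: 9 × 7 × 4 = 252
  Bolt torque leakage: 6 × 8 × 1 = 48
  Bracket wear: 9 × 5 × 5 = 225
  Potting drift: 3 × 3 × 5 = 45
  Latch fatigue crack: 9 × 9 × 1 = 81
Sorted descending: 450, 252, 225, 160, 120, 81, 48, 45.
The third-highest RPN is 225 (Bracket wear).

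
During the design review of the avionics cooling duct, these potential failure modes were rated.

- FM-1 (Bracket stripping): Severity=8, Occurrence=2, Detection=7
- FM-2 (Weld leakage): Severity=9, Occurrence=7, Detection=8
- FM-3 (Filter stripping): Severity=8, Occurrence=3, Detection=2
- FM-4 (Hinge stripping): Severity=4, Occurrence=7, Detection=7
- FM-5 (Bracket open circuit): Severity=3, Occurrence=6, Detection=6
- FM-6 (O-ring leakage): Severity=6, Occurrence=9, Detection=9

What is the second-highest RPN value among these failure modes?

486

RPN = Severity × Occurrence × Detection:
  FM-1: 8 × 2 × 7 = 112
  FM-2: 9 × 7 × 8 = 504
  FM-3: 8 × 3 × 2 = 48
  FM-4: 4 × 7 × 7 = 196
  FM-5: 3 × 6 × 6 = 108
  FM-6: 6 × 9 × 9 = 486
Sorted descending: 504, 486, 196, 112, 108, 48.
The second-highest RPN is 486 (FM-6).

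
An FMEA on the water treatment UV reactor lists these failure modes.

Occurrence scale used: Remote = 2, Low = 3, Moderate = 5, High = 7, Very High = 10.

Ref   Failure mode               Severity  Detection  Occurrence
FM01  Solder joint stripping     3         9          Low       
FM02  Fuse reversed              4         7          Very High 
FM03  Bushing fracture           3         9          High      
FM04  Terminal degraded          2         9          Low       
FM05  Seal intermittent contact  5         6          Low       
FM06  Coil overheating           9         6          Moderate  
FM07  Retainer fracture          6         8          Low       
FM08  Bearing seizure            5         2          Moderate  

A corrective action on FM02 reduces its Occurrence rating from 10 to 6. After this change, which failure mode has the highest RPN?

RPN = Severity × Occurrence × Detection:
  FM01: 3 × 3 × 9 = 81
  FM02: 4 × 10 × 7 = 280
  FM03: 3 × 7 × 9 = 189
  FM04: 2 × 3 × 9 = 54
  FM05: 5 × 3 × 6 = 90
  FM06: 9 × 5 × 6 = 270
  FM07: 6 × 3 × 8 = 144
  FM08: 5 × 5 × 2 = 50
After action: FM02 → 4 × 6 × 7 = 168.
Revised RPNs: FM06=270, FM03=189, FM02=168, FM07=144, FM05=90, FM01=81, FM04=54, FM08=50.
Highest is now FM06 (270).

FM06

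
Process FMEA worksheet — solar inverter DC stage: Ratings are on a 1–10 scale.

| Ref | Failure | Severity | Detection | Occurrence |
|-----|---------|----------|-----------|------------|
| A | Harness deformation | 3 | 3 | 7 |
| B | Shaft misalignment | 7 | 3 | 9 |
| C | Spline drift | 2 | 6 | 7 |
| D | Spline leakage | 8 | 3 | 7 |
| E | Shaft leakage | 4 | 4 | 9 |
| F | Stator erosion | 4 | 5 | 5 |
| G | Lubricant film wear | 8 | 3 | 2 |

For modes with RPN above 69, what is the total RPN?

RPN = Severity × Occurrence × Detection:
  A: 3 × 7 × 3 = 63
  B: 7 × 9 × 3 = 189
  C: 2 × 7 × 6 = 84
  D: 8 × 7 × 3 = 168
  E: 4 × 9 × 4 = 144
  F: 4 × 5 × 5 = 100
  G: 8 × 2 × 3 = 48
RPN > 69: B (189), C (84), D (168), E (144), F (100).
Sum: 189 + 84 + 168 + 144 + 100 = 685.

685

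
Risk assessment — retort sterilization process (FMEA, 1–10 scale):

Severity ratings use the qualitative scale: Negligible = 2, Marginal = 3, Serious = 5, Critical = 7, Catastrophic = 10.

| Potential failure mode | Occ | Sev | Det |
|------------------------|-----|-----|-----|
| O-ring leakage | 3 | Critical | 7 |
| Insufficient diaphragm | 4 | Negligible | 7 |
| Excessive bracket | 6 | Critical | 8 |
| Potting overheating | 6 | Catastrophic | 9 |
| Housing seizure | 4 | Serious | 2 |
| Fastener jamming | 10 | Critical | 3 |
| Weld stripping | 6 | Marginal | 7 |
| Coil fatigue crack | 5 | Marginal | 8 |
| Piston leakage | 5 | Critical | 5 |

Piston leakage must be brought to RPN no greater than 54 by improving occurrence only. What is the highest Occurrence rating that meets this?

1

Piston leakage: S=7, O=5, D=5 → current RPN = 175.
Fixed product = 35. Need 35 × O ≤ 54, so O ≤ 54/35 = 1.54.
Maximum integer Occurrence rating = 1 (gives RPN 35; O=2 would give 70 > 54).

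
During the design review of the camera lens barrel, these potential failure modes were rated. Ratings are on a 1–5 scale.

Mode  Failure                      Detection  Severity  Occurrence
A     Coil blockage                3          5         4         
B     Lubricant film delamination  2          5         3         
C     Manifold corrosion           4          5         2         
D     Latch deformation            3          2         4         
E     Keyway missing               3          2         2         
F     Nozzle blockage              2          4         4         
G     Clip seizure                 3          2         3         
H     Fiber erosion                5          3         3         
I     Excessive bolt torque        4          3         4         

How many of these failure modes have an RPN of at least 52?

RPN = Severity × Occurrence × Detection:
  A: 5 × 4 × 3 = 60
  B: 5 × 3 × 2 = 30
  C: 5 × 2 × 4 = 40
  D: 2 × 4 × 3 = 24
  E: 2 × 2 × 3 = 12
  F: 4 × 4 × 2 = 32
  G: 2 × 3 × 3 = 18
  H: 3 × 3 × 5 = 45
  I: 3 × 4 × 4 = 48
Modes with RPN ≥ 52: A (60) → 1.

1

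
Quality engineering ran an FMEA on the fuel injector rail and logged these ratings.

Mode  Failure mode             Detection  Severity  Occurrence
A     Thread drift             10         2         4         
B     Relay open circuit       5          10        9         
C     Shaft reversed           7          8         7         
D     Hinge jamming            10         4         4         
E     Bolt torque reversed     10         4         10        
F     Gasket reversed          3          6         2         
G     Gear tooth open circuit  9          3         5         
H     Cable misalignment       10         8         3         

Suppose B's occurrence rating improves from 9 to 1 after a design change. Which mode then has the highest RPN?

RPN = Severity × Occurrence × Detection:
  A: 2 × 4 × 10 = 80
  B: 10 × 9 × 5 = 450
  C: 8 × 7 × 7 = 392
  D: 4 × 4 × 10 = 160
  E: 4 × 10 × 10 = 400
  F: 6 × 2 × 3 = 36
  G: 3 × 5 × 9 = 135
  H: 8 × 3 × 10 = 240
After action: B → 10 × 1 × 5 = 50.
Revised RPNs: E=400, C=392, H=240, D=160, G=135, A=80, B=50, F=36.
Highest is now E (400).

E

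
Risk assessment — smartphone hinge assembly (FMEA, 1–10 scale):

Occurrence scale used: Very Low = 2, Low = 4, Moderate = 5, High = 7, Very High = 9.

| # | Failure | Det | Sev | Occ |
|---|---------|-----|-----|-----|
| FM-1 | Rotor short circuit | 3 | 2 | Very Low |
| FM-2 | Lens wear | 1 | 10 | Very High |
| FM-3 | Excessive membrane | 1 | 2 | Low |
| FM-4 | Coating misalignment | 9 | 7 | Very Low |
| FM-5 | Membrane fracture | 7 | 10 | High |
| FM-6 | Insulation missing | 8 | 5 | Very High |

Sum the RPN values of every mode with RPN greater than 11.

1078

RPN = Severity × Occurrence × Detection:
  FM-1: 2 × 2 × 3 = 12
  FM-2: 10 × 9 × 1 = 90
  FM-3: 2 × 4 × 1 = 8
  FM-4: 7 × 2 × 9 = 126
  FM-5: 10 × 7 × 7 = 490
  FM-6: 5 × 9 × 8 = 360
RPN > 11: FM-1 (12), FM-2 (90), FM-4 (126), FM-5 (490), FM-6 (360).
Sum: 12 + 90 + 126 + 490 + 360 = 1078.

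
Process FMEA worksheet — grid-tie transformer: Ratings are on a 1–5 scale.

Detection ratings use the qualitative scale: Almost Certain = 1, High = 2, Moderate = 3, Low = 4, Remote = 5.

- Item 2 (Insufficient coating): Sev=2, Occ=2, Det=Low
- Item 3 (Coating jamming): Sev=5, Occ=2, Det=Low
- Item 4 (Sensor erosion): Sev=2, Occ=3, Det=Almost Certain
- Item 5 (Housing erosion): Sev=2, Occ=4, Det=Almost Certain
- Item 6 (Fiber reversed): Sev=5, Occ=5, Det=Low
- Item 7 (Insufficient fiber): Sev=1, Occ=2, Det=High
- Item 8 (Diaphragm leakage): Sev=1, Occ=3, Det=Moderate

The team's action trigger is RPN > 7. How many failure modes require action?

5

RPN = Severity × Occurrence × Detection:
  Item 2: 2 × 2 × 4 = 16
  Item 3: 5 × 2 × 4 = 40
  Item 4: 2 × 3 × 1 = 6
  Item 5: 2 × 4 × 1 = 8
  Item 6: 5 × 5 × 4 = 100
  Item 7: 1 × 2 × 2 = 4
  Item 8: 1 × 3 × 3 = 9
Modes with RPN > 7: Item 2 (16), Item 3 (40), Item 5 (8), Item 6 (100), Item 8 (9) → 5.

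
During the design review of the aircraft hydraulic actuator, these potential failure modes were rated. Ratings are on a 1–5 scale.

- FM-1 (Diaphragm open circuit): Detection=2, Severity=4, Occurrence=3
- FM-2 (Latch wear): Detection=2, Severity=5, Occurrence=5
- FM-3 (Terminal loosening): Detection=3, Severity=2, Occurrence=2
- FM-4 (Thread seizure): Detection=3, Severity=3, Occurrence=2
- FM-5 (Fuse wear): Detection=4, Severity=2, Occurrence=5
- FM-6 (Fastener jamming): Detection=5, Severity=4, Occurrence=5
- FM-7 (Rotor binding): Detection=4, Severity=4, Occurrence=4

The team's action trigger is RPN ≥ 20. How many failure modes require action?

5

RPN = Severity × Occurrence × Detection:
  FM-1: 4 × 3 × 2 = 24
  FM-2: 5 × 5 × 2 = 50
  FM-3: 2 × 2 × 3 = 12
  FM-4: 3 × 2 × 3 = 18
  FM-5: 2 × 5 × 4 = 40
  FM-6: 4 × 5 × 5 = 100
  FM-7: 4 × 4 × 4 = 64
Modes with RPN ≥ 20: FM-1 (24), FM-2 (50), FM-5 (40), FM-6 (100), FM-7 (64) → 5.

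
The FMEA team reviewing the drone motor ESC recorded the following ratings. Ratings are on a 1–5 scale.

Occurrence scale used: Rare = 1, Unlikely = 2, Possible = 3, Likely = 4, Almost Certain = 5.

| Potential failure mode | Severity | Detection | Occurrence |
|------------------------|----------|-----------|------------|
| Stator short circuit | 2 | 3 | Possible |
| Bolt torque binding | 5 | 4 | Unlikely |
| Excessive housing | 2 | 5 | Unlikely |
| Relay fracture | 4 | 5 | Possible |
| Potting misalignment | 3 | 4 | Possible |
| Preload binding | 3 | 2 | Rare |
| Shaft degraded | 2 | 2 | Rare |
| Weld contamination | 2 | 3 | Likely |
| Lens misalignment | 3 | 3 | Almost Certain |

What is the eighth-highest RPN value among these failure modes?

6

RPN = Severity × Occurrence × Detection:
  Stator short circuit: 2 × 3 × 3 = 18
  Bolt torque binding: 5 × 2 × 4 = 40
  Excessive housing: 2 × 2 × 5 = 20
  Relay fracture: 4 × 3 × 5 = 60
  Potting misalignment: 3 × 3 × 4 = 36
  Preload binding: 3 × 1 × 2 = 6
  Shaft degraded: 2 × 1 × 2 = 4
  Weld contamination: 2 × 4 × 3 = 24
  Lens misalignment: 3 × 5 × 3 = 45
Sorted descending: 60, 45, 40, 36, 24, 20, 18, 6, 4.
The eighth-highest RPN is 6 (Preload binding).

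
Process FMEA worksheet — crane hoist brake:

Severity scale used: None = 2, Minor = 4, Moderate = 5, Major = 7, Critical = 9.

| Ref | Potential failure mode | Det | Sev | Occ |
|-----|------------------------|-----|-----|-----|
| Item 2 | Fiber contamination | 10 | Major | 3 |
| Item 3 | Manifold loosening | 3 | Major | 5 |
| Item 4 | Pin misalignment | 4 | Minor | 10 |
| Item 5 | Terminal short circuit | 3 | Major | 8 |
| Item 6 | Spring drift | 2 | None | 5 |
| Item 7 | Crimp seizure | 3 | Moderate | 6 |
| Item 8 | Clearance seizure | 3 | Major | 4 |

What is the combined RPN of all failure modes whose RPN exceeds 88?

RPN = Severity × Occurrence × Detection:
  Item 2: 7 × 3 × 10 = 210
  Item 3: 7 × 5 × 3 = 105
  Item 4: 4 × 10 × 4 = 160
  Item 5: 7 × 8 × 3 = 168
  Item 6: 2 × 5 × 2 = 20
  Item 7: 5 × 6 × 3 = 90
  Item 8: 7 × 4 × 3 = 84
RPN > 88: Item 2 (210), Item 3 (105), Item 4 (160), Item 5 (168), Item 7 (90).
Sum: 210 + 105 + 160 + 168 + 90 = 733.

733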